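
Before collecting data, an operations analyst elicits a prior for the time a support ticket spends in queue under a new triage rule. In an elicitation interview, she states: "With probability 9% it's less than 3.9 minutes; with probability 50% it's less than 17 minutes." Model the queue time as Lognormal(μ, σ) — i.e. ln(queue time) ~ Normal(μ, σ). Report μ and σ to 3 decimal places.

μ ≈ 2.833, σ ≈ 1.098

If T ~ Lognormal(μ,σ) then ln T ~ Normal(μ,σ), so the p-quantile of ln T is μ + z_p·σ.
ln(3.9) = 1.361 and ln(17) = 2.833; z_{0.09} = -1.341, z_{0.5} = 0.
σ = (2.833 − 1.361)/(0 − (-1.341)) = 1.098.
μ = 1.361 − (-1.341)·1.098 = 2.833.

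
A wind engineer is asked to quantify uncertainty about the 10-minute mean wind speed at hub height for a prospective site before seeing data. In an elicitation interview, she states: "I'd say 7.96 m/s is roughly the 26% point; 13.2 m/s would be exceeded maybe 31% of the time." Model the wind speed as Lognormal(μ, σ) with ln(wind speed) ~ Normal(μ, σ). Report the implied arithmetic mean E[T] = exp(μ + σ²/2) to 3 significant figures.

If T ~ Lognormal(μ,σ) then ln T ~ Normal(μ,σ), so the p-quantile of ln T is μ + z_p·σ.
ln(7.96) = 2.074 and ln(13.2) = 2.58; z_{0.26} = -0.6433, z_{0.69} = 0.4959.
σ = (2.58 − 2.074)/(0.4959 − (-0.6433)) = 0.444.
μ = 2.074 − (-0.6433)·0.444 = 2.360.
E[T] = exp(μ + σ²/2) = exp(2.360 + 0.0986) = 11.7 m/s.

E[T] ≈ 11.7 m/s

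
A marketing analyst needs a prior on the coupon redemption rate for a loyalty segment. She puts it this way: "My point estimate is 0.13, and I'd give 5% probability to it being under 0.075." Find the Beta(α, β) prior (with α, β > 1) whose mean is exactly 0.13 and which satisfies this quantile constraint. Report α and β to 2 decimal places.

With mean 0.13 fixed, write α = 0.13s, β = 0.87s where s = α+β.
Need P(θ < 0.075) = 0.05 under Beta(0.13s, 0.87s). Normal approximation: (q−m)/√(m(1−m)/s) ≈ z_{0.05} = -1.64, so s ≈ 0.13·0.87·(-1.64)²/(0.075−0.13)² = 101.2.
At s = 101.2: P(θ<0.075) ≈ 0.033. Adjusting to match 0.05 gives s ≈ 82.67.
So α = 0.13·82.67 ≈ 10.75, β = 0.87·82.67 ≈ 71.93.

α ≈ 10.75, β ≈ 71.93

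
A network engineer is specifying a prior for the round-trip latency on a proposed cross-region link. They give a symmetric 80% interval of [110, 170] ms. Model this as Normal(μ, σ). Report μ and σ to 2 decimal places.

A symmetric 80% interval runs μ ± z·σ with z = 1.282.
Half-width = 30, so σ = 30/1.282 = 23.41.
μ is the interval midpoint, 140.00.

μ = 140.00, σ = 23.41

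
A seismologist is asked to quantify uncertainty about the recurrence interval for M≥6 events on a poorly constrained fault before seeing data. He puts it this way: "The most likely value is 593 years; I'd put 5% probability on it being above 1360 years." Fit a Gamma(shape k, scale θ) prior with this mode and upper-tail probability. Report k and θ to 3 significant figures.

Gamma(k,θ) with k>1 has mode (k−1)θ, so θ = 593/(k−1).
Need P(X < 1360) = 0.95 with θ tied to k this way. Start at k = 2, θ = 593: P(X<1360) ≈ 0.668.
Too low — raise k to concentrate. Iterating converges to k ≈ 4.98.
Then θ = 593/(4.98−1) ≈ 149.

k ≈ 4.98, θ ≈ 149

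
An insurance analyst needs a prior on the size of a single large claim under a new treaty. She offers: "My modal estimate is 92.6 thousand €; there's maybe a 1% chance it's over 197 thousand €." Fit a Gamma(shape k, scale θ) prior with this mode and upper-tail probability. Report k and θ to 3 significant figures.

k ≈ 9.52, θ ≈ 10.9

Gamma(k,θ) with k>1 has mode (k−1)θ, so θ = 92.6/(k−1).
Need P(X < 197) = 0.99 with θ tied to k this way. Start at k = 2, θ = 92.6: P(X<197) ≈ 0.627.
Too low — raise k to concentrate. Iterating converges to k ≈ 9.52.
Then θ = 92.6/(9.52−1) ≈ 10.9.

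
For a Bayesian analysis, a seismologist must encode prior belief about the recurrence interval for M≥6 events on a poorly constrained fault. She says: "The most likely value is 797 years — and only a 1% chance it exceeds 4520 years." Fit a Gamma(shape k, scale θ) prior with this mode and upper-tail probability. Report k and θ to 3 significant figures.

k ≈ 2.25, θ ≈ 637

Gamma(k,θ) with k>1 has mode (k−1)θ, so θ = 797/(k−1).
Need P(X < 4520) = 0.99 with θ tied to k this way. Start at k = 2, θ = 797: P(X<4520) ≈ 0.977.
Too low — raise k to concentrate. Iterating converges to k ≈ 2.25.
Then θ = 797/(2.25−1) ≈ 637.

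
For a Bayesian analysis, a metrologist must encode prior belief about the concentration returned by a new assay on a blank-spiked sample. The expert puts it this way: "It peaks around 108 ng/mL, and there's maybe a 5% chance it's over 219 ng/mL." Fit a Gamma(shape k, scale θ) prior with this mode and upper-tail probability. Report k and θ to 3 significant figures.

Gamma(k,θ) with k>1 has mode (k−1)θ, so θ = 108/(k−1).
Need P(X < 219) = 0.95 with θ tied to k this way. Start at k = 2, θ = 108: P(X<219) ≈ 0.601.
Too low — raise k to concentrate. Iterating converges to k ≈ 6.54.
Then θ = 108/(6.54−1) ≈ 19.5.

k ≈ 6.54, θ ≈ 19.5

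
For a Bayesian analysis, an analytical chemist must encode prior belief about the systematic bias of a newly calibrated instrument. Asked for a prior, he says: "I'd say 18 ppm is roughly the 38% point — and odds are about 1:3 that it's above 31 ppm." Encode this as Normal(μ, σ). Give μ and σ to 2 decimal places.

μ = 22.05, σ = 13.27

The p-quantile of Normal(μ,σ) is μ + z_p·σ, with z_{0.38} = -0.3055 and z_{0.75} = 0.6745.
Eliminate σ: μ = (z₂·x₁ − z₁·x₂)/(z₂ − z₁) = (0.6745·18 − (-0.3055)·31)/0.98 = 22.05.
Then σ = (x₂ − x₁)/(z₂ − z₁) = (31 − 18)/0.98 = 13.27.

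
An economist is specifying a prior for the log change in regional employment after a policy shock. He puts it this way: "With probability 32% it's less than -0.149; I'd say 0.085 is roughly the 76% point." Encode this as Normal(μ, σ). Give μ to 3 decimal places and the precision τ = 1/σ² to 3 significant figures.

For Normal(μ,σ), the p-quantile is μ + z_p·σ. Here z_{0.32} = -0.4677, z_{0.76} = 0.7063.
So -0.149 = μ − 0.4677σ and 0.085 = μ + 0.7063σ.
Subtracting: σ = (0.085 − -0.149)/(0.7063 − (-0.4677)) = 0.199.
Then μ = -0.149 − (-0.4677)·0.199 = -0.056.
Precision τ = 1/σ² = 1/0.1993² = 25.2.

μ = -0.056, τ = 25.2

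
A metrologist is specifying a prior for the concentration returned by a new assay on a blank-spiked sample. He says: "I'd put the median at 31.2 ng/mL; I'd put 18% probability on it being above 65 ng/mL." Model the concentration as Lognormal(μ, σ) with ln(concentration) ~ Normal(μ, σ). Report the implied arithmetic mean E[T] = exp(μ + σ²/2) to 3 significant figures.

If T ~ Lognormal(μ,σ) then ln T ~ Normal(μ,σ), so the p-quantile of ln T is μ + z_p·σ.
ln(31.2) = 3.44 and ln(65) = 4.174; z_{0.5} = 0, z_{0.82} = 0.9154.
σ = (4.174 − 3.44)/(0.9154 − (0)) = 0.802.
μ = 3.44 − (0)·0.802 = 3.440.
E[T] = exp(μ + σ²/2) = exp(3.440 + 0.3215) = 43 ng/mL.

E[T] ≈ 43 ng/mL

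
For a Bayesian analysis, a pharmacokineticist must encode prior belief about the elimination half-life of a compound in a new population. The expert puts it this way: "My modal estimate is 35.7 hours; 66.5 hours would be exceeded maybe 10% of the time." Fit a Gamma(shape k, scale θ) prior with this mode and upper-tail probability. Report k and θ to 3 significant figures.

Gamma(k,θ) with k>1 has mode (k−1)θ, so θ = 35.7/(k−1).
Need P(X < 66.5) = 0.9 with θ tied to k this way. Start at k = 2, θ = 35.7: P(X<66.5) ≈ 0.556.
Too low — raise k to concentrate. Iterating converges to k ≈ 5.93.
Then θ = 35.7/(5.93−1) ≈ 7.24.

k ≈ 5.93, θ ≈ 7.24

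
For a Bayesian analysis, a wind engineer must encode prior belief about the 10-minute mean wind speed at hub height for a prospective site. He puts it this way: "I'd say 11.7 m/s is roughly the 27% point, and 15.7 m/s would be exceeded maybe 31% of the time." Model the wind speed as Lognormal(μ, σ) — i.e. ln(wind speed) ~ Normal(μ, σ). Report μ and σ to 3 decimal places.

μ ≈ 2.622, σ ≈ 0.265

If T ~ Lognormal(μ,σ) then ln T ~ Normal(μ,σ), so the p-quantile of ln T is μ + z_p·σ.
ln(11.7) = 2.46 and ln(15.7) = 2.754; z_{0.27} = -0.6128, z_{0.69} = 0.4959.
σ = (2.754 − 2.46)/(0.4959 − (-0.6128)) = 0.265.
μ = 2.46 − (-0.6128)·0.265 = 2.622.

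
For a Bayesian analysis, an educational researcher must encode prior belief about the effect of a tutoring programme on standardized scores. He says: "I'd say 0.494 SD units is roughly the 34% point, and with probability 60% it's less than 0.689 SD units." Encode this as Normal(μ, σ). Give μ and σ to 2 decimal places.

The p-quantile of Normal(μ,σ) is μ + z_p·σ, with z_{0.34} = -0.4125 and z_{0.6} = 0.2533.
Eliminate σ: μ = (z₂·x₁ − z₁·x₂)/(z₂ − z₁) = (0.2533·0.494 − (-0.4125)·0.689)/0.6658 = 0.61.
Then σ = (x₂ − x₁)/(z₂ − z₁) = (0.689 − 0.494)/0.6658 = 0.29.

μ = 0.61, σ = 0.29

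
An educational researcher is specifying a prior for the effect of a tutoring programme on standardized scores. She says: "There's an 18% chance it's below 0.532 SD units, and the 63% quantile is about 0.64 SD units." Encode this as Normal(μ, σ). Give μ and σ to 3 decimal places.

μ = 0.611, σ = 0.087

The p-quantile of Normal(μ,σ) is μ + z_p·σ, with z_{0.18} = -0.9154 and z_{0.63} = 0.3319.
Eliminate σ: μ = (z₂·x₁ − z₁·x₂)/(z₂ − z₁) = (0.3319·0.532 − (-0.9154)·0.64)/1.247 = 0.611.
Then σ = (x₂ − x₁)/(z₂ − z₁) = (0.64 − 0.532)/1.247 = 0.087.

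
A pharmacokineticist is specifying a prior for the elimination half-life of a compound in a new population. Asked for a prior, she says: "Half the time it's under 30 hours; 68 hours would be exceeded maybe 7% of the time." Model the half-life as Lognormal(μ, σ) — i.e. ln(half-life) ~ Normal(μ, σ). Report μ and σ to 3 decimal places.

If T ~ Lognormal(μ,σ) then ln T ~ Normal(μ,σ), so the p-quantile of ln T is μ + z_p·σ.
ln(30) = 3.401 and ln(68) = 4.22; z_{0.5} = 0, z_{0.93} = 1.476.
σ = (4.22 − 3.401)/(1.476 − (0)) = 0.554.
μ = 3.401 − (0)·0.554 = 3.401.

μ ≈ 3.401, σ ≈ 0.554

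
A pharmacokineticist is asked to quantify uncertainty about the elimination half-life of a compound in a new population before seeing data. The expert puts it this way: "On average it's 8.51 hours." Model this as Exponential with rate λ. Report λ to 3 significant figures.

Exponential mean = 1/λ, so λ = 1/8.51 = 0.118.

λ ≈ 0.118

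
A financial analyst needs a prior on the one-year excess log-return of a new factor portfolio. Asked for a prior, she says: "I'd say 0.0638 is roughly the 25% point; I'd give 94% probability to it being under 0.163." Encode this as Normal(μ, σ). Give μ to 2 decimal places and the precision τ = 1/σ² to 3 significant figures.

For Normal(μ,σ), the p-quantile is μ + z_p·σ. Here z_{0.25} = -0.6745, z_{0.94} = 1.555.
So 0.0638 = μ − 0.6745σ and 0.163 = μ + 1.555σ.
Subtracting: σ = (0.163 − 0.0638)/(1.555 − (-0.6745)) = 0.04.
Then μ = 0.0638 − (-0.6745)·0.04 = 0.09.
Precision τ = 1/σ² = 1/0.0445² = 505.

μ = 0.09, τ = 505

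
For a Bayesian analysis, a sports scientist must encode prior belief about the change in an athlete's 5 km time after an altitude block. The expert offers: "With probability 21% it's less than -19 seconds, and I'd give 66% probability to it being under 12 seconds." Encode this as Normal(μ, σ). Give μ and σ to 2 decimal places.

The p-quantile of Normal(μ,σ) is μ + z_p·σ, with z_{0.21} = -0.8064 and z_{0.66} = 0.4125.
Eliminate σ: μ = (z₂·x₁ − z₁·x₂)/(z₂ − z₁) = (0.4125·-19 − (-0.8064)·12)/1.219 = 1.51.
Then σ = (x₂ − x₁)/(z₂ − z₁) = (12 − -19)/1.219 = 25.43.

μ = 1.51, σ = 25.43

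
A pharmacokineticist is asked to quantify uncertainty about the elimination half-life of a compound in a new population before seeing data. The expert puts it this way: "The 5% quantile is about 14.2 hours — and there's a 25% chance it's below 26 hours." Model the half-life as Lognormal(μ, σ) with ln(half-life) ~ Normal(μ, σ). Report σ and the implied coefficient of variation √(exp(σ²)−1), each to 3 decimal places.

σ ≈ 0.623, CV ≈ 0.689

If T ~ Lognormal(μ,σ) then ln T ~ Normal(μ,σ), so the p-quantile of ln T is μ + z_p·σ.
ln(14.2) = 2.653 and ln(26) = 3.258; z_{0.05} = -1.645, z_{0.25} = -0.6745.
σ = (3.258 − 2.653)/(-0.6745 − (-1.645)) = 0.623.
μ = 2.653 − (-1.645)·0.623 = 3.679.
CV = √(exp(σ²)−1) = √(exp(0.3885)−1) = 0.689.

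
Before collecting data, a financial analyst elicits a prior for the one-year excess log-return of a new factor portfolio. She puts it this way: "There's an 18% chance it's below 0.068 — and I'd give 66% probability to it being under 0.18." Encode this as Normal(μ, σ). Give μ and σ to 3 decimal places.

For Normal(μ,σ), the p-quantile is μ + z_p·σ. Here z_{0.18} = -0.9154, z_{0.66} = 0.4125.
So 0.068 = μ − 0.9154σ and 0.18 = μ + 0.4125σ.
Subtracting: σ = (0.18 − 0.068)/(0.4125 − (-0.9154)) = 0.084.
Then μ = 0.068 − (-0.9154)·0.084 = 0.145.

μ = 0.145, σ = 0.084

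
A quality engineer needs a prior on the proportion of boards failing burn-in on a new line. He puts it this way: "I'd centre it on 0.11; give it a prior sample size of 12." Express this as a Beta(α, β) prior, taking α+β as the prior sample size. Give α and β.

Under the effective-sample-size interpretation, Beta(α, β) has prior mean α/(α+β) and prior sample size α+β.
So α+β = 12 and α/(α+β) = 0.11, giving α = 0.11·12 = 1.32 and β = 12 − 1.32 = 10.68.

α = 1.32, β = 10.68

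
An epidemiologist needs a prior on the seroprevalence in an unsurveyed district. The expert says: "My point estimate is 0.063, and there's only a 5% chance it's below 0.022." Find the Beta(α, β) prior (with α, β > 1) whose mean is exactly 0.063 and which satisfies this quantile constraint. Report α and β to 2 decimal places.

With mean 0.063 fixed, write α = 0.063s, β = 0.937s where s = α+β.
Need P(θ < 0.022) = 0.05 under Beta(0.063s, 0.937s). Normal approximation: (q−m)/√(m(1−m)/s) ≈ z_{0.05} = -1.64, so s ≈ 0.063·0.937·(-1.64)²/(0.022−0.063)² = 95.0.
At s = 95.0: P(θ<0.022) ≈ 0.018. Adjusting to match 0.05 gives s ≈ 62.83.
So α = 0.063·62.83 ≈ 3.96, β = 0.937·62.83 ≈ 58.88.

α ≈ 3.96, β ≈ 58.88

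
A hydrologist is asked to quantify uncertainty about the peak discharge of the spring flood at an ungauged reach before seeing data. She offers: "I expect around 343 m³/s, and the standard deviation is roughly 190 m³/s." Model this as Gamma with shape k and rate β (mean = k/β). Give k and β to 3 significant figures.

k ≈ 3.26, β ≈ 0.0095

For Gamma(k, rate β): mean = k/β, variance = k/β², so CV = 1/√k.
CV = SD/mean = 190/343 = 0.5539, hence k = 1/CV² = 3.26.
Then β = k/mean = 3.26/343 = 0.0095.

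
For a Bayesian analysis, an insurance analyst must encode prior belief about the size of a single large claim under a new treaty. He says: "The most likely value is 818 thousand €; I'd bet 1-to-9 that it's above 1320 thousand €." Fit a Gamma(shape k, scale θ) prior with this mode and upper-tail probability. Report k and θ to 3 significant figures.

k ≈ 9.21, θ ≈ 99.6

Gamma(k,θ) with k>1 has mode (k−1)θ, so θ = 818/(k−1).
Need P(X < 1320) = 0.9 with θ tied to k this way. Start at k = 2, θ = 818: P(X<1320) ≈ 0.479.
Too low — raise k to concentrate. Iterating converges to k ≈ 9.21.
Then θ = 818/(9.21−1) ≈ 99.6.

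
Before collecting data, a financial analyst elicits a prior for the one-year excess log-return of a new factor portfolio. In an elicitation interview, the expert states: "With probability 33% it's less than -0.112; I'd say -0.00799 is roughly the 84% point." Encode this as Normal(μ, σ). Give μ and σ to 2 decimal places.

μ = -0.08, σ = 0.07

For Normal(μ,σ), the p-quantile is μ + z_p·σ. Here z_{0.33} = -0.4399, z_{0.84} = 0.9945.
So -0.112 = μ − 0.4399σ and -0.00799 = μ + 0.9945σ.
Subtracting: σ = (-0.00799 − -0.112)/(0.9945 − (-0.4399)) = 0.07.
Then μ = -0.112 − (-0.4399)·0.07 = -0.08.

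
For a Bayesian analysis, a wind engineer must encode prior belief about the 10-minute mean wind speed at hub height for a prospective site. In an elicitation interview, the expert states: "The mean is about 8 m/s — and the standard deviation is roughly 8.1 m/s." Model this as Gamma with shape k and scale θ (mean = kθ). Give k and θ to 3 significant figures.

For Gamma(k, scale θ): mean = kθ, variance = kθ², so CV = 1/√k.
CV = SD/mean = 8.1/8 = 1.012, hence k = 1/CV² = 0.975.
Then θ = mean/k = 8/0.975 = 8.2.

k ≈ 0.975, θ ≈ 8.2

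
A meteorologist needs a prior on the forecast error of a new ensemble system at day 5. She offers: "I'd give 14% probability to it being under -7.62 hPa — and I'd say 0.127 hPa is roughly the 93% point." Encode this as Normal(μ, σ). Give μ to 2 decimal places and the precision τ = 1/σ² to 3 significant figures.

The p-quantile of Normal(μ,σ) is μ + z_p·σ, with z_{0.14} = -1.08 and z_{0.93} = 1.476.
Eliminate σ: μ = (z₂·x₁ − z₁·x₂)/(z₂ − z₁) = (1.476·-7.62 − (-1.08)·0.127)/2.556 = -4.35.
Then σ = (x₂ − x₁)/(z₂ − z₁) = (0.127 − -7.62)/2.556 = 3.03.
Precision τ = 1/σ² = 1/3.031² = 0.109.

μ = -4.35, τ = 0.109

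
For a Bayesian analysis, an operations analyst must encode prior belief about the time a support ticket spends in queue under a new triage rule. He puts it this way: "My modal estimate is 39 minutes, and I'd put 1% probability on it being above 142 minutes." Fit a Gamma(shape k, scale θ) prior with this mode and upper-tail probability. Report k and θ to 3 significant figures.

Gamma(k,θ) with k>1 has mode (k−1)θ, so θ = 39/(k−1).
Need P(X < 142) = 0.99 with θ tied to k this way. Start at k = 2, θ = 39: P(X<142) ≈ 0.878.
Too low — raise k to concentrate. Iterating converges to k ≈ 3.57.
Then θ = 39/(3.57−1) ≈ 15.2.

k ≈ 3.57, θ ≈ 15.2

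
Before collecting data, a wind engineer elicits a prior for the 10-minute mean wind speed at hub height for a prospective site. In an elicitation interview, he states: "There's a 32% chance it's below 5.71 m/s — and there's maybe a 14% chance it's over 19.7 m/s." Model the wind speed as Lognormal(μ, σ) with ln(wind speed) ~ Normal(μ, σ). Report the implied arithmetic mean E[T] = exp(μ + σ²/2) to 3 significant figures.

E[T] ≈ 11.4 m/s

If T ~ Lognormal(μ,σ) then ln T ~ Normal(μ,σ), so the p-quantile of ln T is μ + z_p·σ.
ln(5.71) = 1.742 and ln(19.7) = 2.981; z_{0.32} = -0.4677, z_{0.86} = 1.08.
σ = (2.981 − 1.742)/(1.08 − (-0.4677)) = 0.800.
μ = 1.742 − (-0.4677)·0.800 = 2.116.
E[T] = exp(μ + σ²/2) = exp(2.116 + 0.3200) = 11.4 m/s.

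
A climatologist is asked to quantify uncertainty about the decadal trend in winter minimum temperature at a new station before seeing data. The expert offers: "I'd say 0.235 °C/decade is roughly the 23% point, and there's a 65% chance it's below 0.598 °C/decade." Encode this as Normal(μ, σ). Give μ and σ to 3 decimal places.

μ = 0.474, σ = 0.323

For Normal(μ,σ), the p-quantile is μ + z_p·σ. Here z_{0.23} = -0.7388, z_{0.65} = 0.3853.
So 0.235 = μ − 0.7388σ and 0.598 = μ + 0.3853σ.
Subtracting: σ = (0.598 − 0.235)/(0.3853 − (-0.7388)) = 0.323.
Then μ = 0.235 − (-0.7388)·0.323 = 0.474.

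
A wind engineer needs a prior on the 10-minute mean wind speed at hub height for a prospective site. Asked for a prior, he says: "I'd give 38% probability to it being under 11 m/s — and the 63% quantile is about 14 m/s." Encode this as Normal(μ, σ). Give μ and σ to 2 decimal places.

μ = 12.44, σ = 4.71

The p-quantile of Normal(μ,σ) is μ + z_p·σ, with z_{0.38} = -0.3055 and z_{0.63} = 0.3319.
Eliminate σ: μ = (z₂·x₁ − z₁·x₂)/(z₂ − z₁) = (0.3319·11 − (-0.3055)·14)/0.6373 = 12.44.
Then σ = (x₂ − x₁)/(z₂ − z₁) = (14 − 11)/0.6373 = 4.71.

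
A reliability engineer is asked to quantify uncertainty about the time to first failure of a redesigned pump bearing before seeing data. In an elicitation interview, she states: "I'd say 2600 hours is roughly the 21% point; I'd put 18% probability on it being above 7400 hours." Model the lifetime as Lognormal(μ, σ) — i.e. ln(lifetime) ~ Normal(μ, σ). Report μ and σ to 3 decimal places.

If T ~ Lognormal(μ,σ) then ln T ~ Normal(μ,σ), so the p-quantile of ln T is μ + z_p·σ.
ln(2600) = 7.863 and ln(7400) = 8.909; z_{0.21} = -0.8064, z_{0.82} = 0.9154.
σ = (8.909 − 7.863)/(0.9154 − (-0.8064)) = 0.607.
μ = 7.863 − (-0.8064)·0.607 = 8.353.

μ ≈ 8.353, σ ≈ 0.607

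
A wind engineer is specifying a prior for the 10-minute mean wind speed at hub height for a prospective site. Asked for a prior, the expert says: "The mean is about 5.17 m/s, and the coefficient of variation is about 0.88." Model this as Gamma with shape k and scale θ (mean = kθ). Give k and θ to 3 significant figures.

k ≈ 1.29, θ ≈ 4

For Gamma(k, scale θ): mean = kθ, variance = kθ², so CV = 1/√k.
CV = 0.88, hence k = 1/CV² = 1.29.
Then θ = mean/k = 5.17/1.29 = 4.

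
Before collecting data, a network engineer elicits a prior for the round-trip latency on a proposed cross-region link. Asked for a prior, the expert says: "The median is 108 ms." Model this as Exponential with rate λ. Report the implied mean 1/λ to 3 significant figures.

Exponential median = ln 2 / λ, so λ = ln 2 / 108.0 = 0.00642.
Mean = 1/λ = 156 ms.

mean ≈ 156 ms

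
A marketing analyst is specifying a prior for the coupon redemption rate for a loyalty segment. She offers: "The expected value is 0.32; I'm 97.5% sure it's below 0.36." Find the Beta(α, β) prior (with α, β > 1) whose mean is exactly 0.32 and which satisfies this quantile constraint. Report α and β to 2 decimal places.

With mean 0.32 fixed, write α = 0.32s, β = 0.68s where s = α+β.
Need P(θ < 0.36) = 0.975 under Beta(0.32s, 0.68s). Normal approximation: (q−m)/√(m(1−m)/s) ≈ z_{0.975} = 1.96, so s ≈ 0.32·0.68·(1.96)²/(0.36−0.32)² = 522.4.
At s = 522.4: P(θ<0.36) ≈ 0.973. Adjusting to match 0.975 gives s ≈ 537.87.
So α = 0.32·537.87 ≈ 172.12, β = 0.68·537.87 ≈ 365.75.

α ≈ 172.12, β ≈ 365.75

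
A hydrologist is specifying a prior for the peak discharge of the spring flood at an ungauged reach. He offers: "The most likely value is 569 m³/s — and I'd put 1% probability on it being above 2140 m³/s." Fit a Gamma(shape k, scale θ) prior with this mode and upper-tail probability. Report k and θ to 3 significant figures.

Gamma(k,θ) with k>1 has mode (k−1)θ, so θ = 569/(k−1).
Need P(X < 2140) = 0.99 with θ tied to k this way. Start at k = 2, θ = 569: P(X<2140) ≈ 0.889.
Too low — raise k to concentrate. Iterating converges to k ≈ 3.42.
Then θ = 569/(3.42−1) ≈ 235.

k ≈ 3.42, θ ≈ 235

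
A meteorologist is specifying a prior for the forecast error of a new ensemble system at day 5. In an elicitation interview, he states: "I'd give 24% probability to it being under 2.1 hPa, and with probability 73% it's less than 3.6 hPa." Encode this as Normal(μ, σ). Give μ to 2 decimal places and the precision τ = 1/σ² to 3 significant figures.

μ = 2.90, τ = 0.773

For Normal(μ,σ), the p-quantile is μ + z_p·σ. Here z_{0.24} = -0.7063, z_{0.73} = 0.6128.
So 2.1 = μ − 0.7063σ and 3.6 = μ + 0.6128σ.
Subtracting: σ = (3.6 − 2.1)/(0.6128 − (-0.7063)) = 1.14.
Then μ = 2.1 − (-0.7063)·1.14 = 2.90.
Precision τ = 1/σ² = 1/1.137² = 0.773.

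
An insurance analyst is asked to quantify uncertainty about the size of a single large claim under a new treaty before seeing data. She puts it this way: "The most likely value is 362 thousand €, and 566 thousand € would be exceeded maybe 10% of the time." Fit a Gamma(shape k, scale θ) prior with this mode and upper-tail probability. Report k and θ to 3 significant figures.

Gamma(k,θ) with k>1 has mode (k−1)θ, so θ = 362/(k−1).
Need P(X < 566) = 0.9 with θ tied to k this way. Start at k = 2, θ = 362: P(X<566) ≈ 0.463.
Too low — raise k to concentrate. Iterating converges to k ≈ 10.4.
Then θ = 362/(10.4−1) ≈ 38.6.

k ≈ 10.4, θ ≈ 38.6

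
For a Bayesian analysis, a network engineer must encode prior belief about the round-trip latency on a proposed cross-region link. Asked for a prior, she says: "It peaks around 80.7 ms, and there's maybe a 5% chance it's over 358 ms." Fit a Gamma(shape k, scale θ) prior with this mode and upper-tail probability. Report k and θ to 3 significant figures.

Gamma(k,θ) with k>1 has mode (k−1)θ, so θ = 80.7/(k−1).
Need P(X < 358) = 0.95 with θ tied to k this way. Start at k = 2, θ = 80.7: P(X<358) ≈ 0.936.
Too low — raise k to concentrate. Iterating converges to k ≈ 2.11.
Then θ = 80.7/(2.11−1) ≈ 72.8.

k ≈ 2.11, θ ≈ 72.8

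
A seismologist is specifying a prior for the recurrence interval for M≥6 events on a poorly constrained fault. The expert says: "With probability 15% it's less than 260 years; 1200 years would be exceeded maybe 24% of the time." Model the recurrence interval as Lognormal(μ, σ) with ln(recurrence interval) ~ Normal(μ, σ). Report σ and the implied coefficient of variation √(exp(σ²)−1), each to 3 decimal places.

If T ~ Lognormal(μ,σ) then ln T ~ Normal(μ,σ), so the p-quantile of ln T is μ + z_p·σ.
ln(260) = 5.561 and ln(1200) = 7.09; z_{0.15} = -1.036, z_{0.76} = 0.7063.
σ = (7.09 − 5.561)/(0.7063 − (-1.036)) = 0.878.
μ = 5.561 − (-1.036)·0.878 = 6.470.
CV = √(exp(σ²)−1) = √(exp(0.7702)−1) = 1.077.

σ ≈ 0.878, CV ≈ 1.077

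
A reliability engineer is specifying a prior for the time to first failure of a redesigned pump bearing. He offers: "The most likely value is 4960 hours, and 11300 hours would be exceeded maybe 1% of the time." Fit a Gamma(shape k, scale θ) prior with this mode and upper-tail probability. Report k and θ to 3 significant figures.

k ≈ 8.06, θ ≈ 702

Gamma(k,θ) with k>1 has mode (k−1)θ, so θ = 4960/(k−1).
Need P(X < 11300) = 0.99 with θ tied to k this way. Start at k = 2, θ = 4960: P(X<11300) ≈ 0.664.
Too low — raise k to concentrate. Iterating converges to k ≈ 8.06.
Then θ = 4960/(8.06−1) ≈ 702.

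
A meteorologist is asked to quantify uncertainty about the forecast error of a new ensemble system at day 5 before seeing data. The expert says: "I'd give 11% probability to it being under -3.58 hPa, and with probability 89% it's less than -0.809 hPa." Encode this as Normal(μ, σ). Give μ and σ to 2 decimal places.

μ = -2.19, σ = 1.13

For Normal(μ,σ), the p-quantile is μ + z_p·σ. Here z_{0.11} = -1.227, z_{0.89} = 1.227.
So -3.58 = μ − 1.227σ and -0.809 = μ + 1.227σ.
Subtracting: σ = (-0.809 − -3.58)/(1.227 − (-1.227)) = 1.13.
Then μ = -3.58 − (-1.227)·1.13 = -2.19.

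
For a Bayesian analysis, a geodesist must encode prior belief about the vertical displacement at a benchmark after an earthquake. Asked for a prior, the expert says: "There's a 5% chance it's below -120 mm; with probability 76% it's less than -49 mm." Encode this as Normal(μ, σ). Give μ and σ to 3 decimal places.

μ = -70.329, σ = 30.198

For Normal(μ,σ), the p-quantile is μ + z_p·σ. Here z_{0.05} = -1.645, z_{0.76} = 0.7063.
So -120 = μ − 1.645σ and -49 = μ + 0.7063σ.
Subtracting: σ = (-49 − -120)/(0.7063 − (-1.645)) = 30.198.
Then μ = -120 − (-1.645)·30.198 = -70.329.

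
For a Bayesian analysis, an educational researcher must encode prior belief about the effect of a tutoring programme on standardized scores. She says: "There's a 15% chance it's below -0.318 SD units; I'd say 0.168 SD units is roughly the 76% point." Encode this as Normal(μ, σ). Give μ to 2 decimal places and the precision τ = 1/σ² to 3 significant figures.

μ = -0.03, τ = 12.9

The p-quantile of Normal(μ,σ) is μ + z_p·σ, with z_{0.15} = -1.036 and z_{0.76} = 0.7063.
Eliminate σ: μ = (z₂·x₁ − z₁·x₂)/(z₂ − z₁) = (0.7063·-0.318 − (-1.036)·0.168)/1.743 = -0.03.
Then σ = (x₂ − x₁)/(z₂ − z₁) = (0.168 − -0.318)/1.743 = 0.28.
Precision τ = 1/σ² = 1/0.2789² = 12.9.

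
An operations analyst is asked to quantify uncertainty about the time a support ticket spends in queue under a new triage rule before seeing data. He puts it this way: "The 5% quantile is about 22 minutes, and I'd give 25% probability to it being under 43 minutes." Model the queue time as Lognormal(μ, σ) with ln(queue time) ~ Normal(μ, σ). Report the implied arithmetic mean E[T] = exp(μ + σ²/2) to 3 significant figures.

E[T] ≈ 87 minutes

If T ~ Lognormal(μ,σ) then ln T ~ Normal(μ,σ), so the p-quantile of ln T is μ + z_p·σ.
ln(22) = 3.091 and ln(43) = 3.761; z_{0.05} = -1.645, z_{0.25} = -0.6745.
σ = (3.761 − 3.091)/(-0.6745 − (-1.645)) = 0.691.
μ = 3.091 − (-1.645)·0.691 = 4.227.
E[T] = exp(μ + σ²/2) = exp(4.227 + 0.2385) = 87 minutes.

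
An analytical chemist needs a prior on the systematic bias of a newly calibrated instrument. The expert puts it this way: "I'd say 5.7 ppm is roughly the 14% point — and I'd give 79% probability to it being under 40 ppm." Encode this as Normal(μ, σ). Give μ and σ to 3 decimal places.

μ = 25.340, σ = 18.179

The p-quantile of Normal(μ,σ) is μ + z_p·σ, with z_{0.14} = -1.08 and z_{0.79} = 0.8064.
Eliminate σ: μ = (z₂·x₁ − z₁·x₂)/(z₂ − z₁) = (0.8064·5.7 − (-1.08)·40)/1.887 = 25.340.
Then σ = (x₂ − x₁)/(z₂ − z₁) = (40 − 5.7)/1.887 = 18.179.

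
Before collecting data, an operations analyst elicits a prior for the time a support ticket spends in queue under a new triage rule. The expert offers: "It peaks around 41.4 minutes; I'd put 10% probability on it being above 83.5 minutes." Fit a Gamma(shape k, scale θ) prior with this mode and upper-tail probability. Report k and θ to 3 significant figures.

k ≈ 4.9, θ ≈ 10.6

Gamma(k,θ) with k>1 has mode (k−1)θ, so θ = 41.4/(k−1).
Need P(X < 83.5) = 0.9 with θ tied to k this way. Start at k = 2, θ = 41.4: P(X<83.5) ≈ 0.599.
Too low — raise k to concentrate. Iterating converges to k ≈ 4.9.
Then θ = 41.4/(4.9−1) ≈ 10.6.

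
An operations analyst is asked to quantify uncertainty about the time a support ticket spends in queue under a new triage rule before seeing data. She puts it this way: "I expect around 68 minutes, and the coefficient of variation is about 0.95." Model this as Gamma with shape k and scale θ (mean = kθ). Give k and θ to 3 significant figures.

k ≈ 1.11, θ ≈ 61.4

For Gamma(k, scale θ): mean = kθ, variance = kθ², so CV = 1/√k.
CV = 0.95, hence k = 1/CV² = 1.11.
Then θ = mean/k = 68/1.11 = 61.4.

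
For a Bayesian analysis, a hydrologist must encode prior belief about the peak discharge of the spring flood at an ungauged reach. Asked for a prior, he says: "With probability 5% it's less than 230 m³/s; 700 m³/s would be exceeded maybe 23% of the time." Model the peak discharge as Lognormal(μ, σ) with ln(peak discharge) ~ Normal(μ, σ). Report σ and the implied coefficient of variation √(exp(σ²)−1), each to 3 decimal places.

σ ≈ 0.467, CV ≈ 0.494

If T ~ Lognormal(μ,σ) then ln T ~ Normal(μ,σ), so the p-quantile of ln T is μ + z_p·σ.
ln(230) = 5.438 and ln(700) = 6.551; z_{0.05} = -1.645, z_{0.77} = 0.7388.
σ = (6.551 − 5.438)/(0.7388 − (-1.645)) = 0.467.
μ = 5.438 − (-1.645)·0.467 = 6.206.
CV = √(exp(σ²)−1) = √(exp(0.2180)−1) = 0.494.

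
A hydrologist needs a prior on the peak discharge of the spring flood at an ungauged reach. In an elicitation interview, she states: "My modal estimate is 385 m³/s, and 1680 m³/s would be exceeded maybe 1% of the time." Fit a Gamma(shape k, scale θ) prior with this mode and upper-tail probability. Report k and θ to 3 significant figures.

Gamma(k,θ) with k>1 has mode (k−1)θ, so θ = 385/(k−1).
Need P(X < 1680) = 0.99 with θ tied to k this way. Start at k = 2, θ = 385: P(X<1680) ≈ 0.932.
Too low — raise k to concentrate. Iterating converges to k ≈ 2.88.
Then θ = 385/(2.88−1) ≈ 205.

k ≈ 2.88, θ ≈ 205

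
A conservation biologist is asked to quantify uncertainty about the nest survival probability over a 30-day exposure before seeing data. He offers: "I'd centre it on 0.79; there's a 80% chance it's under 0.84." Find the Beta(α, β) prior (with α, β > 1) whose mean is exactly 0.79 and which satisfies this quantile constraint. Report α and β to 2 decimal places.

With mean 0.79 fixed, write α = 0.79s, β = 0.21s where s = α+β.
Need P(θ < 0.84) = 0.8 under Beta(0.79s, 0.21s). Normal approximation: (q−m)/√(m(1−m)/s) ≈ z_{0.8} = 0.842, so s ≈ 0.79·0.21·(0.842)²/(0.84−0.79)² = 47.0.
At s = 47.0: P(θ<0.84) ≈ 0.795. Adjusting to match 0.8 gives s ≈ 48.60.
So α = 0.79·48.60 ≈ 38.40, β = 0.21·48.60 ≈ 10.21.

α ≈ 38.40, β ≈ 10.21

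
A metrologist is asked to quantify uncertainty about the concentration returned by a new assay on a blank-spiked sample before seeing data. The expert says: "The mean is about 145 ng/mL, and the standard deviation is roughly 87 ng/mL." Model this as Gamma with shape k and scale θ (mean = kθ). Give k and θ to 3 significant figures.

For Gamma(k, scale θ): mean = kθ, variance = kθ², so CV = 1/√k.
CV = SD/mean = 87/145 = 0.6, hence k = 1/CV² = 2.78.
Then θ = mean/k = 145/2.78 = 52.2.

k ≈ 2.78, θ ≈ 52.2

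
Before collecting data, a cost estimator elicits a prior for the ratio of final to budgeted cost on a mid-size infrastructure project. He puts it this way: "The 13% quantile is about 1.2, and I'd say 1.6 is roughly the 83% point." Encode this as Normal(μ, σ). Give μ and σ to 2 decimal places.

The p-quantile of Normal(μ,σ) is μ + z_p·σ, with z_{0.13} = -1.126 and z_{0.83} = 0.9542.
Eliminate σ: μ = (z₂·x₁ − z₁·x₂)/(z₂ − z₁) = (0.9542·1.2 − (-1.126)·1.6)/2.081 = 1.42.
Then σ = (x₂ − x₁)/(z₂ − z₁) = (1.6 − 1.2)/2.081 = 0.19.

μ = 1.42, σ = 0.19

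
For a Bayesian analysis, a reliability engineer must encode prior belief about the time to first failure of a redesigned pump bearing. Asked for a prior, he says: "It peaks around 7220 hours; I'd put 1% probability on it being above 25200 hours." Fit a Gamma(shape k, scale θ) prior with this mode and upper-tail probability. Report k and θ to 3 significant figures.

k ≈ 3.77, θ ≈ 2600

Gamma(k,θ) with k>1 has mode (k−1)θ, so θ = 7220/(k−1).
Need P(X < 25200) = 0.99 with θ tied to k this way. Start at k = 2, θ = 7220: P(X<25200) ≈ 0.863.
Too low — raise k to concentrate. Iterating converges to k ≈ 3.77.
Then θ = 7220/(3.77−1) ≈ 2600.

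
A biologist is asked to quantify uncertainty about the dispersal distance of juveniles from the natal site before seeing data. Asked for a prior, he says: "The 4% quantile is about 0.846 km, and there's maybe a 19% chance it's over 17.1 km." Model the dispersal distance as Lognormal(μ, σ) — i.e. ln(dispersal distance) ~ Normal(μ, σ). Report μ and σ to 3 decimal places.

μ ≈ 1.835, σ ≈ 1.144

If T ~ Lognormal(μ,σ) then ln T ~ Normal(μ,σ), so the p-quantile of ln T is μ + z_p·σ.
ln(0.846) = -0.1672 and ln(17.1) = 2.839; z_{0.04} = -1.751, z_{0.81} = 0.8779.
σ = (2.839 − -0.1672)/(0.8779 − (-1.751)) = 1.144.
μ = -0.1672 − (-1.751)·1.144 = 1.835.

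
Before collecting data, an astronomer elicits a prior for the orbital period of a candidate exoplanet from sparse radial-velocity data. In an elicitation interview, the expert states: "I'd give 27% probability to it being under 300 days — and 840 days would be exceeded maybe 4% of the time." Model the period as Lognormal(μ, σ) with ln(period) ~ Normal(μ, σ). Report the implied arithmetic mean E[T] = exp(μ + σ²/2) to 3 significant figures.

If T ~ Lognormal(μ,σ) then ln T ~ Normal(μ,σ), so the p-quantile of ln T is μ + z_p·σ.
ln(300) = 5.704 and ln(840) = 6.733; z_{0.27} = -0.6128, z_{0.96} = 1.751.
σ = (6.733 − 5.704)/(1.751 − (-0.6128)) = 0.436.
μ = 5.704 − (-0.6128)·0.436 = 5.971.
E[T] = exp(μ + σ²/2) = exp(5.971 + 0.0949) = 431 days.

E[T] ≈ 431 days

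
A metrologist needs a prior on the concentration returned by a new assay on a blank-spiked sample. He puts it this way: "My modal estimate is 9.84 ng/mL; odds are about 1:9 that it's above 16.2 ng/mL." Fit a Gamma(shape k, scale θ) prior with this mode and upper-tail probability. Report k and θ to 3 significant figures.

Gamma(k,θ) with k>1 has mode (k−1)θ, so θ = 9.84/(k−1).
Need P(X < 16.2) = 0.9 with θ tied to k this way. Start at k = 2, θ = 9.84: P(X<16.2) ≈ 0.490.
Too low — raise k to concentrate. Iterating converges to k ≈ 8.59.
Then θ = 9.84/(8.59−1) ≈ 1.3.

k ≈ 8.59, θ ≈ 1.3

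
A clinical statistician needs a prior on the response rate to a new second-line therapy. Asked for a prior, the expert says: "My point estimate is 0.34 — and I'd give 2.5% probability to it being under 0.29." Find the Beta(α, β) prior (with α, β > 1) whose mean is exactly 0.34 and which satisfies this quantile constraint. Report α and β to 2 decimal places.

With mean 0.34 fixed, write α = 0.34s, β = 0.66s where s = α+β.
Need P(θ < 0.29) = 0.025 under Beta(0.34s, 0.66s). Normal approximation: (q−m)/√(m(1−m)/s) ≈ z_{0.025} = -1.96, so s ≈ 0.34·0.66·(-1.96)²/(0.29−0.34)² = 344.8.
At s = 344.8: P(θ<0.29) ≈ 0.023. Adjusting to match 0.025 gives s ≈ 331.01.
So α = 0.34·331.01 ≈ 112.54, β = 0.66·331.01 ≈ 218.47.

α ≈ 112.54, β ≈ 218.47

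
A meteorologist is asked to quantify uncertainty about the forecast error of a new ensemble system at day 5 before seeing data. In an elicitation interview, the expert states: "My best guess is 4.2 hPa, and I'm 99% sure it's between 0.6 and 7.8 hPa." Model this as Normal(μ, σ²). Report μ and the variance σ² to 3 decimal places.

A symmetric 99% interval runs μ ± z·σ with z = 2.576.
Half-width = 3.6, so σ = 3.6/2.576 = 1.3976 and σ² = 1.953.
μ is the stated best guess, 4.200.

μ = 4.200, σ² = 1.953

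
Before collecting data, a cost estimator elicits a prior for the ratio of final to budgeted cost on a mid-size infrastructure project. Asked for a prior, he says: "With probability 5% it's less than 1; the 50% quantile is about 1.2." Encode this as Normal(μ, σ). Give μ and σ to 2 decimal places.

μ = 1.20, σ = 0.12

For Normal(μ,σ), the p-quantile is μ + z_p·σ. Here z_{0.05} = -1.645, z_{0.5} = 0.
So 1 = μ − 1.645σ and 1.2 = μ + 0σ.
Subtracting: σ = (1.2 − 1)/(0 − (-1.645)) = 0.12.
Then μ = 1 − (-1.645)·0.12 = 1.20.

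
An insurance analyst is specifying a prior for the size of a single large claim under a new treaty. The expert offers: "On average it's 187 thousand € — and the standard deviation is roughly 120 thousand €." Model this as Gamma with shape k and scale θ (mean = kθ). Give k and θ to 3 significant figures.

For Gamma(k, scale θ): mean = kθ, variance = kθ², so CV = 1/√k.
CV = SD/mean = 120/187 = 0.6417, hence k = 1/CV² = 2.43.
Then θ = mean/k = 187/2.43 = 77.

k ≈ 2.43, θ ≈ 77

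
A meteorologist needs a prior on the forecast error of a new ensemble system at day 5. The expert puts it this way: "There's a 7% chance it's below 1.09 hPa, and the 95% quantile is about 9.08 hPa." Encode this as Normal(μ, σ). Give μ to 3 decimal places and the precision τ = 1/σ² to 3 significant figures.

The p-quantile of Normal(μ,σ) is μ + z_p·σ, with z_{0.07} = -1.476 and z_{0.95} = 1.645.
Eliminate σ: μ = (z₂·x₁ − z₁·x₂)/(z₂ − z₁) = (1.645·1.09 − (-1.476)·9.08)/3.121 = 4.869.
Then σ = (x₂ − x₁)/(z₂ − z₁) = (9.08 − 1.09)/3.121 = 2.560.
Precision τ = 1/σ² = 1/2.56² = 0.153.

μ = 4.869, τ = 0.153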